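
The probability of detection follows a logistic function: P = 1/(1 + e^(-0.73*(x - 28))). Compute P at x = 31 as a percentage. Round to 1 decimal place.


P(x) = 1/(1 + e^(-0.73*(31 - 28)))
Exponent = -0.73 * 3 = -2.19
e^(-2.19) = 0.111917
P = 1/(1 + 0.111917) = 0.899348
Percentage = 89.9


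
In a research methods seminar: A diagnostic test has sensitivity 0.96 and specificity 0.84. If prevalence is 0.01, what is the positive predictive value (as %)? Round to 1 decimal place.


PPV = (sens * prev) / (sens * prev + (1-spec) * (1-prev))
Numerator = 0.96 * 0.01 = 0.0096
P(positive and no disease) = (1 - spec) * (1 - prev) = (1 - 0.84) * (1 - 0.01) = 0.1584
Denominator = 0.0096 + 0.1584 = 0.168
PPV = 0.0096 / 0.168 = 0.057143
As percentage = 5.7


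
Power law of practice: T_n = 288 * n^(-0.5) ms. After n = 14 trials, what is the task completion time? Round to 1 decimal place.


T_n = 288 * 14^(-0.5)
14^(-0.5) = 0.267261
T_n = 288 * 0.267261
= 77.0 ms


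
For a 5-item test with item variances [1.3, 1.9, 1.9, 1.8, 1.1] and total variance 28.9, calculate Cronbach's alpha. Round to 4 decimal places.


alpha = (k/(k-1)) * (1 - sum(s_i^2)/s_total^2)
sum(item variances) = 8.0
k/(k-1) = 5/4 = 1.25
1 - 8.0/28.9 = 1 - 0.276817 = 0.723183
alpha = 1.25 * 0.723183
= 0.9040


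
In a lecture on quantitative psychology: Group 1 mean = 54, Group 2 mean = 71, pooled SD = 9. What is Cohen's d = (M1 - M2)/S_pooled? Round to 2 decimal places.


Cohen's d = (M1 - M2) / S_pooled
= (54 - 71) / 9
= -17 / 9
= -1.89


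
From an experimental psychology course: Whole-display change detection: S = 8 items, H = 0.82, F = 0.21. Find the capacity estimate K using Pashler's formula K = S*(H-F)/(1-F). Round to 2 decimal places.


K = S * (H - F) / (1 - F)
H - F = 0.61
1 - F = 0.79
K = 8 * 0.61 / 0.79
= 6.18


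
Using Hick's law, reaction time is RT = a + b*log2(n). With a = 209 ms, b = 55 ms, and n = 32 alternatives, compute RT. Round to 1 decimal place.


RT = 209 + 55 * log2(32)
log2(32) = 5.0
RT = 209 + 55 * 5.0
= 209 + 275.0
= 484.0 ms


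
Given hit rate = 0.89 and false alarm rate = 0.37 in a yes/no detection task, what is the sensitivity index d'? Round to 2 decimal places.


d' = z(HR) - z(FAR)
z(0.89) = 1.2265
z(0.37) = -0.3319
d' = 1.2265 - -0.3319
= 1.56


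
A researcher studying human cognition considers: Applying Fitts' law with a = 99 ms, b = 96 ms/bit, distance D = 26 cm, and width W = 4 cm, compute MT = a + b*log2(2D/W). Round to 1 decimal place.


MT = 99 + 96 * log2(2*26/4)
2D/W = 13.0
log2(13.0) = 3.7004
MT = 99 + 96 * 3.7004
= 454.2 ms


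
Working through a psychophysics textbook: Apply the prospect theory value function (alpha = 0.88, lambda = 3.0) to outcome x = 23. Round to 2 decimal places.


Since x = 23 >= 0, use v(x) = x^0.88
23^0.88 = 15.7878
v(23) = 15.79


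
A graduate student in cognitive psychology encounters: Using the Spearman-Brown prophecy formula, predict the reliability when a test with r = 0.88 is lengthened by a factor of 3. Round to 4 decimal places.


r_new = n*r / (1 + (n-1)*r)
Numerator = 3 * 0.88 = 2.64
Denominator = 1 + 2 * 0.88 = 2.76
r_new = 2.64 / 2.76
= 0.9565


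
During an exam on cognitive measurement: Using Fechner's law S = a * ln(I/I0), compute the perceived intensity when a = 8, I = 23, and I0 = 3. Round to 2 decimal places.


S = 8 * ln(23/3)
I/I0 = 7.666667
ln(7.666667) = 2.0369
S = 8 * 2.0369
= 16.30


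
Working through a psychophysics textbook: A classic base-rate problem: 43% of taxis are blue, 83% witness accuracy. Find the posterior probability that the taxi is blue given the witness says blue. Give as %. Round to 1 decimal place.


P(blue | says blue) = P(says blue | blue)*P(blue) / [P(says blue | blue)*P(blue) + P(says blue | not blue)*P(not blue)]
Numerator = 0.83 * 0.43 = 0.3569
False identification = 0.17 * 0.57 = 0.0969
P = 0.3569 / (0.3569 + 0.0969)
= 0.3569 / 0.4538
As percentage = 78.6


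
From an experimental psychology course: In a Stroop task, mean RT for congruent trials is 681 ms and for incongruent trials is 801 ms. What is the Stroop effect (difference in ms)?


Stroop effect = RT(incongruent) - RT(congruent)
= 801 - 681
= 120 ms


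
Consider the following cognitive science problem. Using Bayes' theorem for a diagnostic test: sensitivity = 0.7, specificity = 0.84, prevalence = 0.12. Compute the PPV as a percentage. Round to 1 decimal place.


PPV = (sens * prev) / (sens * prev + (1-spec) * (1-prev))
Numerator = 0.7 * 0.12 = 0.084
P(positive and no disease) = (1 - spec) * (1 - prev) = (1 - 0.84) * (1 - 0.12) = 0.1408
Denominator = 0.084 + 0.1408 = 0.2248
PPV = 0.084 / 0.2248 = 0.373665
As percentage = 37.4


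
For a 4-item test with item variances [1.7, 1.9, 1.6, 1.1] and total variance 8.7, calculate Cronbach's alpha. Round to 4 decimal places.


alpha = (k/(k-1)) * (1 - sum(s_i^2)/s_total^2)
sum(item variances) = 6.3
k/(k-1) = 4/3 = 1.333333
1 - 6.3/8.7 = 1 - 0.724138 = 0.275862
alpha = 1.333333 * 0.275862
= 0.3678


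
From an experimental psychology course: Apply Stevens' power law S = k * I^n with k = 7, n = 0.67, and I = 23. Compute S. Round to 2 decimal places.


S = 7 * 23^0.67
23^0.67 = 8.1726
S = 7 * 8.1726
= 57.21


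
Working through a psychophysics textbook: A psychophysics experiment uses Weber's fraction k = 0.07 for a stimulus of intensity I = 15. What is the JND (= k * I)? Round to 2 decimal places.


JND = k * I
JND = 0.07 * 15
= 1.05


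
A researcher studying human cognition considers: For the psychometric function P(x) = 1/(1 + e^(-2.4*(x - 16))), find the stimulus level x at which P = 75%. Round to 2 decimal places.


At P = 0.75: 0.75 = 1/(1 + e^(-k*(x-x0)))
Solving: e^(-k*(x-x0)) = 1/3
x = x0 + ln(3)/k
ln(3) = 1.0986
x = 16 + 1.0986/2.4
= 16 + 0.4578
= 16.46


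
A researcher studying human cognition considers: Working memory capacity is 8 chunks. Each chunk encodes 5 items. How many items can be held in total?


Total items = chunks * items_per_chunk
= 8 * 5
= 40


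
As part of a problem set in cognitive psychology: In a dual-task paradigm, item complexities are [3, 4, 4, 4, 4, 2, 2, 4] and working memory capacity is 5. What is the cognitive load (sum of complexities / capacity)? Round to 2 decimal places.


Total complexity = 3 + 4 + 4 + 4 + 4 + 2 + 2 + 4 = 27
Load = total / capacity = 27 / 5
= 5.40


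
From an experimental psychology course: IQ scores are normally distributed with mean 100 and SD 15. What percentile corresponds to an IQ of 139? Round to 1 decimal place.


z = (IQ - mean) / SD
z = (139 - 100) / 15 = 2.6
Percentile = Phi(2.6) * 100
Phi(2.6) = 0.995339
= 99.5


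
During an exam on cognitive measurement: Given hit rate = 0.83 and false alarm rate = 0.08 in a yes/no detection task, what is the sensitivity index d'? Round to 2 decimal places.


d' = z(HR) - z(FAR)
z(0.83) = 0.9542
z(0.08) = -1.4051
d' = 0.9542 - -1.4051
= 2.36


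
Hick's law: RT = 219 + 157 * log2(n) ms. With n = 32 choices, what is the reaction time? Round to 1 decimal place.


RT = 219 + 157 * log2(32)
log2(32) = 5.0
RT = 219 + 157 * 5.0
= 219 + 785.0
= 1004.0 ms


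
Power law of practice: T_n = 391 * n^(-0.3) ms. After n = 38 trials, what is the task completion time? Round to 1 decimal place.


T_n = 391 * 38^(-0.3)
38^(-0.3) = 0.335788
T_n = 391 * 0.335788
= 131.3 ms


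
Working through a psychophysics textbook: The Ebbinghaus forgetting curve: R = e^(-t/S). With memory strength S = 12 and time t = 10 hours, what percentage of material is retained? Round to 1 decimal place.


R = e^(-t/S)
-t/S = -10/12 = -0.833333
R = e^(-0.833333) = 0.434598
Percentage = 0.434598 * 100
= 43.5


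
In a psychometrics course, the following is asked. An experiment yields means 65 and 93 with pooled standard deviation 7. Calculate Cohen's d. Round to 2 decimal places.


Cohen's d = (M1 - M2) / S_pooled
= (65 - 93) / 7
= -28 / 7
= -4.00


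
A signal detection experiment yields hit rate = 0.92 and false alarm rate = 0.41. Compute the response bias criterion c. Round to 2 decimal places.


c = -0.5 * (z(HR) + z(FAR))
z(0.92) = 1.4051
z(0.41) = -0.2275
c = -0.5 * (1.4051 + -0.2275)
= -0.5 * 1.1776
= -0.59


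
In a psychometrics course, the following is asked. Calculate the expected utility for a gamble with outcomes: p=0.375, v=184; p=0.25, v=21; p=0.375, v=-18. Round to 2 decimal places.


EU = sum(p_i * v_i)
0.375 * 184 = 69.0
0.25 * 21 = 5.25
0.375 * -18 = -6.75
EU = 69.0 + 5.25 + -6.75
= 67.50


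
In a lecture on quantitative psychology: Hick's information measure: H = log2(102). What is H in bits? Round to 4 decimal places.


H = log2(n)
H = log2(102)
= 6.6724


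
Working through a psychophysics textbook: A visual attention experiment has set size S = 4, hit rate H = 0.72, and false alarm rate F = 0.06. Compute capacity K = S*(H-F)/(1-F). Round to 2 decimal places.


K = S * (H - F) / (1 - F)
H - F = 0.66
1 - F = 0.94
K = 4 * 0.66 / 0.94
= 2.81


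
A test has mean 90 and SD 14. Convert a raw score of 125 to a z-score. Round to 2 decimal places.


z = (X - mu) / sigma
= (125 - 90) / 14
= 35 / 14
= 2.50


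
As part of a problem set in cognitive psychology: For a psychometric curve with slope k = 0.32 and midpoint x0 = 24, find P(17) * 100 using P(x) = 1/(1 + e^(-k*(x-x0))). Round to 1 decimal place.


P(x) = 1/(1 + e^(-0.32*(17 - 24)))
Exponent = -0.32 * -7 = 2.24
e^(2.24) = 9.393331
P = 1/(1 + 9.393331) = 0.096216
Percentage = 9.6


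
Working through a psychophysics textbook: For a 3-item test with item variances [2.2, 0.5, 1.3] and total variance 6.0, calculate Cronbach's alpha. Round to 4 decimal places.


alpha = (k/(k-1)) * (1 - sum(s_i^2)/s_total^2)
sum(item variances) = 4.0
k/(k-1) = 3/2 = 1.5
1 - 4.0/6.0 = 1 - 0.666667 = 0.333333
alpha = 1.5 * 0.333333
= 0.5000


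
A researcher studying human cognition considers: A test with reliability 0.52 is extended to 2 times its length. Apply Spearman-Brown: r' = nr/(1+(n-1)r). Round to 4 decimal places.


r_new = n*r / (1 + (n-1)*r)
Numerator = 2 * 0.52 = 1.04
Denominator = 1 + 1 * 0.52 = 1.52
r_new = 1.04 / 1.52
= 0.6842


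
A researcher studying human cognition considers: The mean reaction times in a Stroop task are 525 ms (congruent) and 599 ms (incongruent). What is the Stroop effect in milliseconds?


Stroop effect = RT(incongruent) - RT(congruent)
= 599 - 525
= 74 ms


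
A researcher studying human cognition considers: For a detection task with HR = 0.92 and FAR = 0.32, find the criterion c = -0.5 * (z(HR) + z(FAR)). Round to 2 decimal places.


c = -0.5 * (z(HR) + z(FAR))
z(0.92) = 1.4051
z(0.32) = -0.4677
c = -0.5 * (1.4051 + -0.4677)
= -0.5 * 0.9374
= -0.47


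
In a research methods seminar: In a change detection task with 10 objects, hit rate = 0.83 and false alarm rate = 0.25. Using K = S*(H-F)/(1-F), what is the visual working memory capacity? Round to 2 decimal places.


K = S * (H - F) / (1 - F)
H - F = 0.58
1 - F = 0.75
K = 10 * 0.58 / 0.75
= 7.73


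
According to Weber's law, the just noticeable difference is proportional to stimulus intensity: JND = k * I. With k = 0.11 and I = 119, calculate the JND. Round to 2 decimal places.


JND = k * I
JND = 0.11 * 119
= 13.09


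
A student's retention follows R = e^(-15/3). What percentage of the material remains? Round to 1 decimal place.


R = e^(-t/S)
-t/S = -15/3 = -5.0
R = e^(-5.0) = 0.006738
Percentage = 0.006738 * 100
= 0.7


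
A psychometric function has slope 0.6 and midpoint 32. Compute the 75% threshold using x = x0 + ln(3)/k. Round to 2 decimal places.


At P = 0.75: 0.75 = 1/(1 + e^(-k*(x-x0)))
Solving: e^(-k*(x-x0)) = 1/3
x = x0 + ln(3)/k
ln(3) = 1.0986
x = 32 + 1.0986/0.6
= 32 + 1.831
= 33.83


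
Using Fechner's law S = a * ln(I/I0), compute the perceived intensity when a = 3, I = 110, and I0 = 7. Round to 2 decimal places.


S = 3 * ln(110/7)
I/I0 = 15.714286
ln(15.714286) = 2.7546
S = 3 * 2.7546
= 8.26


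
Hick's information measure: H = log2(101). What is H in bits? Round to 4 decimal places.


H = log2(n)
H = log2(101)
= 6.6582


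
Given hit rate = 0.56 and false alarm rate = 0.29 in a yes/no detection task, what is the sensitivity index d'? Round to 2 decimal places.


d' = z(HR) - z(FAR)
z(0.56) = 0.151
z(0.29) = -0.5534
d' = 0.151 - -0.5534
= 0.70


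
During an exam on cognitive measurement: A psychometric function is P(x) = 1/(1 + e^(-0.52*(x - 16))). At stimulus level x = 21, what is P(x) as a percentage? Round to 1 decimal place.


P(x) = 1/(1 + e^(-0.52*(21 - 16)))
Exponent = -0.52 * 5 = -2.6
e^(-2.6) = 0.074274
P = 1/(1 + 0.074274) = 0.930861
Percentage = 93.1


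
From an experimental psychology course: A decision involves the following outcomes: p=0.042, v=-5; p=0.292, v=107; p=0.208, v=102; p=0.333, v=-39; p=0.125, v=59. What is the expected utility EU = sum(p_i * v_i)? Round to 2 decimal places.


EU = sum(p_i * v_i)
0.042 * -5 = -0.21
0.292 * 107 = 31.244
0.208 * 102 = 21.216
0.333 * -39 = -12.987
0.125 * 59 = 7.375
EU = -0.21 + 31.244 + 21.216 + -12.987 + 7.375
= 46.64


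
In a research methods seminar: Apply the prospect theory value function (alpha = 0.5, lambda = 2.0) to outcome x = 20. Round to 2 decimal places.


Since x = 20 >= 0, use v(x) = x^0.5
20^0.5 = 4.4721
v(20) = 4.47


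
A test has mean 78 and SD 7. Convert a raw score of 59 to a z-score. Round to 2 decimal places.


z = (X - mu) / sigma
= (59 - 78) / 7
= -19 / 7
= -2.71


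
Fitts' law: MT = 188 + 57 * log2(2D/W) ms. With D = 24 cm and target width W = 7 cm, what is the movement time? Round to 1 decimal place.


MT = 188 + 57 * log2(2*24/7)
2D/W = 6.857143
log2(6.857143) = 2.7776
MT = 188 + 57 * 2.7776
= 346.3 ms


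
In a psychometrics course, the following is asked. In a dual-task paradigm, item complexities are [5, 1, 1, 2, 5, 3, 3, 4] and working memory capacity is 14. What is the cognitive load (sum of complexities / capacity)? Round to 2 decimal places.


Total complexity = 5 + 1 + 1 + 2 + 5 + 3 + 3 + 4 = 24
Load = total / capacity = 24 / 14
= 1.71


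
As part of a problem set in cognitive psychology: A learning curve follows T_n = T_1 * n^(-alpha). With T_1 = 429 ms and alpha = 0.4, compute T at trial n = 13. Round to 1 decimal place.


T_n = 429 * 13^(-0.4)
13^(-0.4) = 0.358445
T_n = 429 * 0.358445
= 153.8 ms


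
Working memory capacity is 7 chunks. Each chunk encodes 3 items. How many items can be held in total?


Total items = chunks * items_per_chunk
= 7 * 3
= 21


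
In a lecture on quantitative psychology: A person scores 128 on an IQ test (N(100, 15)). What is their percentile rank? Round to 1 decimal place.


z = (IQ - mean) / SD
z = (128 - 100) / 15 = 1.8667
Percentile = Phi(1.8667) * 100
Phi(1.8667) = 0.969028
= 96.9


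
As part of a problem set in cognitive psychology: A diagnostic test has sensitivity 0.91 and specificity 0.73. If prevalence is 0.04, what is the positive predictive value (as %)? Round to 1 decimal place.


PPV = (sens * prev) / (sens * prev + (1-spec) * (1-prev))
Numerator = 0.91 * 0.04 = 0.0364
P(positive and no disease) = (1 - spec) * (1 - prev) = (1 - 0.73) * (1 - 0.04) = 0.2592
Denominator = 0.0364 + 0.2592 = 0.2956
PPV = 0.0364 / 0.2956 = 0.123139
As percentage = 12.3


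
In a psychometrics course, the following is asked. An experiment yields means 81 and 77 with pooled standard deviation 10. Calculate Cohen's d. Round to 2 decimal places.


Cohen's d = (M1 - M2) / S_pooled
= (81 - 77) / 10
= 4 / 10
= 0.40


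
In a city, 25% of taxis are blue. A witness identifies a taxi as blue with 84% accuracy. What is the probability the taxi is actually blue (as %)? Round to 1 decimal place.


P(blue | says blue) = P(says blue | blue)*P(blue) / [P(says blue | blue)*P(blue) + P(says blue | not blue)*P(not blue)]
Numerator = 0.84 * 0.25 = 0.21
False identification = 0.16 * 0.75 = 0.12
P = 0.21 / (0.21 + 0.12)
= 0.21 / 0.33
As percentage = 63.6


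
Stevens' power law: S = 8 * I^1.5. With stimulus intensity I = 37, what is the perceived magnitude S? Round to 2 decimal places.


S = 8 * 37^1.5
37^1.5 = 225.0622
S = 8 * 225.0622
= 1800.50


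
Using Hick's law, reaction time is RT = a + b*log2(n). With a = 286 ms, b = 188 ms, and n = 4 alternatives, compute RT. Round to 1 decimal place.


RT = 286 + 188 * log2(4)
log2(4) = 2.0
RT = 286 + 188 * 2.0
= 286 + 376.0
= 662.0 ms


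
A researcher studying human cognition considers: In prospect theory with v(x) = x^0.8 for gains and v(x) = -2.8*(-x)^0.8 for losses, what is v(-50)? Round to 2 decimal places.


Since x = -50 < 0, use v(x) = -lambda*(-x)^alpha
(-x) = 50
50^0.8 = 22.8653
v(-50) = -2.8 * 22.8653
= -64.02


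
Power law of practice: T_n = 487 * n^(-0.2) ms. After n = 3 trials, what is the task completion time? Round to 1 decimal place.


T_n = 487 * 3^(-0.2)
3^(-0.2) = 0.802742
T_n = 487 * 0.802742
= 390.9 ms


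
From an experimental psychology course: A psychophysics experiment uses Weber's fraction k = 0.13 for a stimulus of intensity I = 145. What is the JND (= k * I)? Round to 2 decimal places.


JND = k * I
JND = 0.13 * 145
= 18.85


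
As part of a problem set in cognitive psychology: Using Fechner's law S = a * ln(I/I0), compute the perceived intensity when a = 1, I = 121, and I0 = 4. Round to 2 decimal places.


S = 1 * ln(121/4)
I/I0 = 30.25
ln(30.25) = 3.4095
S = 1 * 3.4095
= 3.41


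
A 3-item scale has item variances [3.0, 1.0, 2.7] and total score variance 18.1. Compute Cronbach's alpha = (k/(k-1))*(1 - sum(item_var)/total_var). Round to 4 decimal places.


alpha = (k/(k-1)) * (1 - sum(s_i^2)/s_total^2)
sum(item variances) = 6.7
k/(k-1) = 3/2 = 1.5
1 - 6.7/18.1 = 1 - 0.370166 = 0.629834
alpha = 1.5 * 0.629834
= 0.9448


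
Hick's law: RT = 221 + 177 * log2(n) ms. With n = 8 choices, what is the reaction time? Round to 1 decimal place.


RT = 221 + 177 * log2(8)
log2(8) = 3.0
RT = 221 + 177 * 3.0
= 221 + 531.0
= 752.0 ms


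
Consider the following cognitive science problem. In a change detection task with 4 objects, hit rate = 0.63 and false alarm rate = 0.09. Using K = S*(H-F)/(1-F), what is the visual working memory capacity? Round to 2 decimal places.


K = S * (H - F) / (1 - F)
H - F = 0.54
1 - F = 0.91
K = 4 * 0.54 / 0.91
= 2.37


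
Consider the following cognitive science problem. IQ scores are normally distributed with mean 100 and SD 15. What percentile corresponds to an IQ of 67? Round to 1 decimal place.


z = (IQ - mean) / SD
z = (67 - 100) / 15 = -2.2
Percentile = Phi(-2.2) * 100
Phi(-2.2) = 0.013903
= 1.4


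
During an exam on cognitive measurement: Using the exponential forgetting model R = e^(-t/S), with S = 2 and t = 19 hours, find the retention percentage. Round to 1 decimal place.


R = e^(-t/S)
-t/S = -19/2 = -9.5
R = e^(-9.5) = 7.5e-05
Percentage = 7.5e-05 * 100
= 0.0


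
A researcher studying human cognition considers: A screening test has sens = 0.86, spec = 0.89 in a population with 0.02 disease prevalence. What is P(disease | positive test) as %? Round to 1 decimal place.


PPV = (sens * prev) / (sens * prev + (1-spec) * (1-prev))
Numerator = 0.86 * 0.02 = 0.0172
P(positive and no disease) = (1 - spec) * (1 - prev) = (1 - 0.89) * (1 - 0.02) = 0.1078
Denominator = 0.0172 + 0.1078 = 0.125
PPV = 0.0172 / 0.125 = 0.1376
As percentage = 13.8


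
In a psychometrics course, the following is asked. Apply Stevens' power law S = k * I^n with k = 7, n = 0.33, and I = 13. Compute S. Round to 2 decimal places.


S = 7 * 13^0.33
13^0.33 = 2.3313
S = 7 * 2.3313
= 16.32


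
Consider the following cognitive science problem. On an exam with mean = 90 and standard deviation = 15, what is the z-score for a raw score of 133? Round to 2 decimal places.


z = (X - mu) / sigma
= (133 - 90) / 15
= 43 / 15
= 2.87


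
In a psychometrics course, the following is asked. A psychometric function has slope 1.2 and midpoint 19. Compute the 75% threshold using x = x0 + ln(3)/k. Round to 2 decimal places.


At P = 0.75: 0.75 = 1/(1 + e^(-k*(x-x0)))
Solving: e^(-k*(x-x0)) = 1/3
x = x0 + ln(3)/k
ln(3) = 1.0986
x = 19 + 1.0986/1.2
= 19 + 0.9155
= 19.92


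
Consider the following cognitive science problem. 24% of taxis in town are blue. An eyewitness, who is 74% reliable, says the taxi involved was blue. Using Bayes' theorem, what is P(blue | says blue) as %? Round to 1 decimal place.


P(blue | says blue) = P(says blue | blue)*P(blue) / [P(says blue | blue)*P(blue) + P(says blue | not blue)*P(not blue)]
Numerator = 0.74 * 0.24 = 0.1776
False identification = 0.26 * 0.76 = 0.1976
P = 0.1776 / (0.1776 + 0.1976)
= 0.1776 / 0.3752
As percentage = 47.3


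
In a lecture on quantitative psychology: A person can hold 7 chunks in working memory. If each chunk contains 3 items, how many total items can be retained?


Total items = chunks * items_per_chunk
= 7 * 3
= 21


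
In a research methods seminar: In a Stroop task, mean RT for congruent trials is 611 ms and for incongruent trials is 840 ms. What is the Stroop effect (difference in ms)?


Stroop effect = RT(incongruent) - RT(congruent)
= 840 - 611
= 229 ms


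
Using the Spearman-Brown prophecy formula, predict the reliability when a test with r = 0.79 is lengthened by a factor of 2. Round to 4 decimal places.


r_new = n*r / (1 + (n-1)*r)
Numerator = 2 * 0.79 = 1.58
Denominator = 1 + 1 * 0.79 = 1.79
r_new = 1.58 / 1.79
= 0.8827


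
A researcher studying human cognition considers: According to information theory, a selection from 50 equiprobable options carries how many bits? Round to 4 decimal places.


H = log2(n)
H = log2(50)
= 5.6439


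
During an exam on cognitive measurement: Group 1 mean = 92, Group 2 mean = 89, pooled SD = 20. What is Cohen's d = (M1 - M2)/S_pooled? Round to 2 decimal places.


Cohen's d = (M1 - M2) / S_pooled
= (92 - 89) / 20
= 3 / 20
= 0.15


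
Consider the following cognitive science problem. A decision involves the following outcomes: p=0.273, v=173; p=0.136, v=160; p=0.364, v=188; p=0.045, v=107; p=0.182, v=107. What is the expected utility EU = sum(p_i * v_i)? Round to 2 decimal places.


EU = sum(p_i * v_i)
0.273 * 173 = 47.229
0.136 * 160 = 21.76
0.364 * 188 = 68.432
0.045 * 107 = 4.815
0.182 * 107 = 19.474
EU = 47.229 + 21.76 + 68.432 + 4.815 + 19.474
= 161.71


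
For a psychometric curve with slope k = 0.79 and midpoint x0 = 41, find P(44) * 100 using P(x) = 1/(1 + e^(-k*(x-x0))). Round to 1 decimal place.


P(x) = 1/(1 + e^(-0.79*(44 - 41)))
Exponent = -0.79 * 3 = -2.37
e^(-2.37) = 0.093481
P = 1/(1 + 0.093481) = 0.914511
Percentage = 91.5


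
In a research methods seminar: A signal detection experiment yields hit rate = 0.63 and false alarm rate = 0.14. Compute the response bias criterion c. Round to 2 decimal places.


c = -0.5 * (z(HR) + z(FAR))
z(0.63) = 0.3319
z(0.14) = -1.0803
c = -0.5 * (0.3319 + -1.0803)
= -0.5 * -0.7484
= 0.37


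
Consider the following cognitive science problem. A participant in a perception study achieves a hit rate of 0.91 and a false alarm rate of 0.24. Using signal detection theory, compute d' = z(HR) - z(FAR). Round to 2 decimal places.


d' = z(HR) - z(FAR)
z(0.91) = 1.3408
z(0.24) = -0.7063
d' = 1.3408 - -0.7063
= 2.05


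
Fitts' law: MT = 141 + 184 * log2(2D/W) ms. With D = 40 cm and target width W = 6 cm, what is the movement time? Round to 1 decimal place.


MT = 141 + 184 * log2(2*40/6)
2D/W = 13.333333
log2(13.333333) = 3.737
MT = 141 + 184 * 3.737
= 828.6 ms


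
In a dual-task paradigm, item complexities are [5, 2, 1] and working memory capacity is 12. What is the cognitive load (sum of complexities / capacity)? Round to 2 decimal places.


Total complexity = 5 + 2 + 1 = 8
Load = total / capacity = 8 / 12
= 0.67


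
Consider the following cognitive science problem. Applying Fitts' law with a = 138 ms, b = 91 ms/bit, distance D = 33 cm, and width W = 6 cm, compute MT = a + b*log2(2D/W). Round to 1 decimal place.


MT = 138 + 91 * log2(2*33/6)
2D/W = 11.0
log2(11.0) = 3.4594
MT = 138 + 91 * 3.4594
= 452.8 ms


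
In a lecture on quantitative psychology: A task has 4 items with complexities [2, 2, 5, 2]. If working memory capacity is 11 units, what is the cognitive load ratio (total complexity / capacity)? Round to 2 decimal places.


Total complexity = 2 + 2 + 5 + 2 = 11
Load = total / capacity = 11 / 11
= 1.00


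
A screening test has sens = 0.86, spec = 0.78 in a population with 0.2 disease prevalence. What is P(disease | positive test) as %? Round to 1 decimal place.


PPV = (sens * prev) / (sens * prev + (1-spec) * (1-prev))
Numerator = 0.86 * 0.2 = 0.172
P(positive and no disease) = (1 - spec) * (1 - prev) = (1 - 0.78) * (1 - 0.2) = 0.176
Denominator = 0.172 + 0.176 = 0.348
PPV = 0.172 / 0.348 = 0.494253
As percentage = 49.4


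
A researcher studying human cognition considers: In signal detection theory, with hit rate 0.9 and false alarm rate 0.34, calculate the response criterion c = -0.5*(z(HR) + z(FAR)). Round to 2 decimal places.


c = -0.5 * (z(HR) + z(FAR))
z(0.9) = 1.2816
z(0.34) = -0.4125
c = -0.5 * (1.2816 + -0.4125)
= -0.5 * 0.8691
= -0.43


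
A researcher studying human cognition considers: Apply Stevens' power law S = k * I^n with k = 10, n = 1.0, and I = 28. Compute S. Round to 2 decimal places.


S = 10 * 28^1.0
28^1.0 = 28.0
S = 10 * 28.0
= 280.00


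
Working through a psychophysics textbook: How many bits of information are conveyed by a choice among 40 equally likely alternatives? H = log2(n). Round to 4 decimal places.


H = log2(n)
H = log2(40)
= 5.3219


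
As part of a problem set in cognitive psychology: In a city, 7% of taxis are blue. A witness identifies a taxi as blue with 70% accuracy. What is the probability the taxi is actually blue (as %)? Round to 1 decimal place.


P(blue | says blue) = P(says blue | blue)*P(blue) / [P(says blue | blue)*P(blue) + P(says blue | not blue)*P(not blue)]
Numerator = 0.7 * 0.07 = 0.049
False identification = 0.3 * 0.93 = 0.279
P = 0.049 / (0.049 + 0.279)
= 0.049 / 0.328
As percentage = 14.9


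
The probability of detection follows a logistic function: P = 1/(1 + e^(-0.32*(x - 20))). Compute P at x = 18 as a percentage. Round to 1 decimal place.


P(x) = 1/(1 + e^(-0.32*(18 - 20)))
Exponent = -0.32 * -2 = 0.64
e^(0.64) = 1.896481
P = 1/(1 + 1.896481) = 0.345247
Percentage = 34.5


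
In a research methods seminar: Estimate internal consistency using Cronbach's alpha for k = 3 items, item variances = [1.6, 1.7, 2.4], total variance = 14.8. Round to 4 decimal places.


alpha = (k/(k-1)) * (1 - sum(s_i^2)/s_total^2)
sum(item variances) = 5.7
k/(k-1) = 3/2 = 1.5
1 - 5.7/14.8 = 1 - 0.385135 = 0.614865
alpha = 1.5 * 0.614865
= 0.9223


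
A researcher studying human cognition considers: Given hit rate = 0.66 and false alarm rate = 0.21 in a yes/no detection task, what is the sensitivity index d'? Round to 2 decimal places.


d' = z(HR) - z(FAR)
z(0.66) = 0.4125
z(0.21) = -0.8064
d' = 0.4125 - -0.8064
= 1.22


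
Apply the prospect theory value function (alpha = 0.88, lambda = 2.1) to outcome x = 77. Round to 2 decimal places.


Since x = 77 >= 0, use v(x) = x^0.88
77^0.88 = 45.7206
v(77) = 45.72


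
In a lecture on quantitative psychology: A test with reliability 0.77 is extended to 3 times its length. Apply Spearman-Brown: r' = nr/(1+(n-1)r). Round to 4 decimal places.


r_new = n*r / (1 + (n-1)*r)
Numerator = 3 * 0.77 = 2.31
Denominator = 1 + 2 * 0.77 = 2.54
r_new = 2.31 / 2.54
= 0.9094


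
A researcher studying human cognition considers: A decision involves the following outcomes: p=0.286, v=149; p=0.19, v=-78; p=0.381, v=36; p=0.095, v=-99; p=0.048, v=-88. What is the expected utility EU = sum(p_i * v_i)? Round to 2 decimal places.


EU = sum(p_i * v_i)
0.286 * 149 = 42.614
0.19 * -78 = -14.82
0.381 * 36 = 13.716
0.095 * -99 = -9.405
0.048 * -88 = -4.224
EU = 42.614 + -14.82 + 13.716 + -9.405 + -4.224
= 27.88


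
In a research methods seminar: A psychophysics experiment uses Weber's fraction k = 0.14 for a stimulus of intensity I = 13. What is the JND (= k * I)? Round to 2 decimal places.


JND = k * I
JND = 0.14 * 13
= 1.82


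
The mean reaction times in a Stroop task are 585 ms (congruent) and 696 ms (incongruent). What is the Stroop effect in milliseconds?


Stroop effect = RT(incongruent) - RT(congruent)
= 696 - 585
= 111 ms


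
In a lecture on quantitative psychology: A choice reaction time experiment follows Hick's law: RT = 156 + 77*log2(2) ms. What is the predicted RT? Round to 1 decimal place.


RT = 156 + 77 * log2(2)
log2(2) = 1.0
RT = 156 + 77 * 1.0
= 156 + 77.0
= 233.0 ms


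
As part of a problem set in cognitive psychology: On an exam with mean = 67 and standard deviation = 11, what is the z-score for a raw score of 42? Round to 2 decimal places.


z = (X - mu) / sigma
= (42 - 67) / 11
= -25 / 11
= -2.27


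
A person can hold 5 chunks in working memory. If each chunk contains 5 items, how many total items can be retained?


Total items = chunks * items_per_chunk
= 5 * 5
= 25


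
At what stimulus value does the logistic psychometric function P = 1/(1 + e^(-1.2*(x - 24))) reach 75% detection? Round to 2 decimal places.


At P = 0.75: 0.75 = 1/(1 + e^(-k*(x-x0)))
Solving: e^(-k*(x-x0)) = 1/3
x = x0 + ln(3)/k
ln(3) = 1.0986
x = 24 + 1.0986/1.2
= 24 + 0.9155
= 24.92


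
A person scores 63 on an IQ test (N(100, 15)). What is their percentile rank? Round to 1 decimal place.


z = (IQ - mean) / SD
z = (63 - 100) / 15 = -2.4667
Percentile = Phi(-2.4667) * 100
Phi(-2.4667) = 0.006818
= 0.7


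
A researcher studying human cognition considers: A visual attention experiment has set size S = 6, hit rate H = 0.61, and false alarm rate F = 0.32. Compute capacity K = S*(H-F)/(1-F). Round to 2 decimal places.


K = S * (H - F) / (1 - F)
H - F = 0.29
1 - F = 0.68
K = 6 * 0.29 / 0.68
= 2.56


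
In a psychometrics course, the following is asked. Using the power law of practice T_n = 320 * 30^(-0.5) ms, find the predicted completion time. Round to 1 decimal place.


T_n = 320 * 30^(-0.5)
30^(-0.5) = 0.182574
T_n = 320 * 0.182574
= 58.4 ms


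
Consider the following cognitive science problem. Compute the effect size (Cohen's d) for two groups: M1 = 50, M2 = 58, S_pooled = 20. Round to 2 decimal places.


Cohen's d = (M1 - M2) / S_pooled
= (50 - 58) / 20
= -8 / 20
= -0.40


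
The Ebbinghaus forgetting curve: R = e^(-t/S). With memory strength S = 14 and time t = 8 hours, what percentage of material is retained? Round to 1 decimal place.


R = e^(-t/S)
-t/S = -8/14 = -0.571429
R = e^(-0.571429) = 0.564718
Percentage = 0.564718 * 100
= 56.5


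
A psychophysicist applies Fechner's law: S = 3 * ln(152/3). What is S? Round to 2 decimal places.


S = 3 * ln(152/3)
I/I0 = 50.666667
ln(50.666667) = 3.9253
S = 3 * 3.9253
= 11.78


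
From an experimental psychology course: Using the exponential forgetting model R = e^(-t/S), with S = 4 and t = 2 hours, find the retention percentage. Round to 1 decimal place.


R = e^(-t/S)
-t/S = -2/4 = -0.5
R = e^(-0.5) = 0.606531
Percentage = 0.606531 * 100
= 60.7


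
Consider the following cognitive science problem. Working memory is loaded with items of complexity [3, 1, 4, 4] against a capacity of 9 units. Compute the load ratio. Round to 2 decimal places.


Total complexity = 3 + 1 + 4 + 4 = 12
Load = total / capacity = 12 / 9
= 1.33


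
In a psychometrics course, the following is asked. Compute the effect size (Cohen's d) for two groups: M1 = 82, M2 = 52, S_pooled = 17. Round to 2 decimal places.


Cohen's d = (M1 - M2) / S_pooled
= (82 - 52) / 17
= 30 / 17
= 1.76


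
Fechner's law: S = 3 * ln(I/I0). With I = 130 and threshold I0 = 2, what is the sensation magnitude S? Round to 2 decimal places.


S = 3 * ln(130/2)
I/I0 = 65.0
ln(65.0) = 4.1744
S = 3 * 4.1744
= 12.52


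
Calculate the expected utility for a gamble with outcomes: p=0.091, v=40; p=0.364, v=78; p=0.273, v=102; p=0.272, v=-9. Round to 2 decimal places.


EU = sum(p_i * v_i)
0.091 * 40 = 3.64
0.364 * 78 = 28.392
0.273 * 102 = 27.846
0.272 * -9 = -2.448
EU = 3.64 + 28.392 + 27.846 + -2.448
= 57.43


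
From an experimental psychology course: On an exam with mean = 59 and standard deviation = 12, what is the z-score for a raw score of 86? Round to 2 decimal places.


z = (X - mu) / sigma
= (86 - 59) / 12
= 27 / 12
= 2.25


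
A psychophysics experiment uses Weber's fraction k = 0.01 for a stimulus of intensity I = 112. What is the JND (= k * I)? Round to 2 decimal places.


JND = k * I
JND = 0.01 * 112
= 1.12


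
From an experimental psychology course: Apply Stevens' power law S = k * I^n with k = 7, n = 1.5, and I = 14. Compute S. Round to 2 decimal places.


S = 7 * 14^1.5
14^1.5 = 52.3832
S = 7 * 52.3832
= 366.68


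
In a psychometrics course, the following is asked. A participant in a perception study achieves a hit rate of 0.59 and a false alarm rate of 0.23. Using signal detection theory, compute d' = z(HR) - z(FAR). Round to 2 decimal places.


d' = z(HR) - z(FAR)
z(0.59) = 0.2275
z(0.23) = -0.7388
d' = 0.2275 - -0.7388
= 0.97


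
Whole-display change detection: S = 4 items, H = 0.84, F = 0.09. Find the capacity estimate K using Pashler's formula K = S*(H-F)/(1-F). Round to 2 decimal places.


K = S * (H - F) / (1 - F)
H - F = 0.75
1 - F = 0.91
K = 4 * 0.75 / 0.91
= 3.30


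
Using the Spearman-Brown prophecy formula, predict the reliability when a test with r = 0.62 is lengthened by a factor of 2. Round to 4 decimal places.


r_new = n*r / (1 + (n-1)*r)
Numerator = 2 * 0.62 = 1.24
Denominator = 1 + 1 * 0.62 = 1.62
r_new = 1.24 / 1.62
= 0.7654


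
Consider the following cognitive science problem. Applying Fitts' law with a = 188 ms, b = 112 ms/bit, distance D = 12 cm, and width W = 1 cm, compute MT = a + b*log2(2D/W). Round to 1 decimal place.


MT = 188 + 112 * log2(2*12/1)
2D/W = 24.0
log2(24.0) = 4.585
MT = 188 + 112 * 4.585
= 701.5 ms


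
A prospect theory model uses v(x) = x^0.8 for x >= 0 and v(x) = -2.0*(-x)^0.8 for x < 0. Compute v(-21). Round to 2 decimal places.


Since x = -21 < 0, use v(x) = -lambda*(-x)^alpha
(-x) = 21
21^0.8 = 11.4229
v(-21) = -2.0 * 11.4229
= -22.85


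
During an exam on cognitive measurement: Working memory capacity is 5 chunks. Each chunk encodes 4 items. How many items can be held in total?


Total items = chunks * items_per_chunk
= 5 * 4
= 20


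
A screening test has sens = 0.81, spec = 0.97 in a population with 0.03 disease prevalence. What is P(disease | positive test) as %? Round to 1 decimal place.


PPV = (sens * prev) / (sens * prev + (1-spec) * (1-prev))
Numerator = 0.81 * 0.03 = 0.0243
P(positive and no disease) = (1 - spec) * (1 - prev) = (1 - 0.97) * (1 - 0.03) = 0.0291
Denominator = 0.0243 + 0.0291 = 0.0534
PPV = 0.0243 / 0.0534 = 0.455056
As percentage = 45.5


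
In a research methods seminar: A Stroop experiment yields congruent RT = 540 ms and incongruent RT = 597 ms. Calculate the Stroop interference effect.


Stroop effect = RT(incongruent) - RT(congruent)
= 597 - 540
= 57 ms


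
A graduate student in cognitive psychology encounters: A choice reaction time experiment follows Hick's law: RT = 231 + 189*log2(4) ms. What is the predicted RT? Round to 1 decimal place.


RT = 231 + 189 * log2(4)
log2(4) = 2.0
RT = 231 + 189 * 2.0
= 231 + 378.0
= 609.0 ms


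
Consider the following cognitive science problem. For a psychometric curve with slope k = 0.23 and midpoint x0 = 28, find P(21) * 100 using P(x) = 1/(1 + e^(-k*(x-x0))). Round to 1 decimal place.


P(x) = 1/(1 + e^(-0.23*(21 - 28)))
Exponent = -0.23 * -7 = 1.61
e^(1.61) = 5.002811
P = 1/(1 + 5.002811) = 0.166589
Percentage = 16.7


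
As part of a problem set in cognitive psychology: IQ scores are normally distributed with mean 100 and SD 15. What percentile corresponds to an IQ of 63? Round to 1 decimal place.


z = (IQ - mean) / SD
z = (63 - 100) / 15 = -2.4667
Percentile = Phi(-2.4667) * 100
Phi(-2.4667) = 0.006818
= 0.7


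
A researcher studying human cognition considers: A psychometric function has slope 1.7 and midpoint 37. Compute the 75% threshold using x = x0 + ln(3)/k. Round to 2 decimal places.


At P = 0.75: 0.75 = 1/(1 + e^(-k*(x-x0)))
Solving: e^(-k*(x-x0)) = 1/3
x = x0 + ln(3)/k
ln(3) = 1.0986
x = 37 + 1.0986/1.7
= 37 + 0.6462
= 37.65


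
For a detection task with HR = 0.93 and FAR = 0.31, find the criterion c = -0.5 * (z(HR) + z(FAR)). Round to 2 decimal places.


c = -0.5 * (z(HR) + z(FAR))
z(0.93) = 1.4758
z(0.31) = -0.4959
c = -0.5 * (1.4758 + -0.4959)
= -0.5 * 0.9799
= -0.49


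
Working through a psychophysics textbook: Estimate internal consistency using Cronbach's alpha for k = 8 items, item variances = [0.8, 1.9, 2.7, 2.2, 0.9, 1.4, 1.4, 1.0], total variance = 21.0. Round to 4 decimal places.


alpha = (k/(k-1)) * (1 - sum(s_i^2)/s_total^2)
sum(item variances) = 12.3
k/(k-1) = 8/7 = 1.142857
1 - 12.3/21.0 = 1 - 0.585714 = 0.414286
alpha = 1.142857 * 0.414286
= 0.4735


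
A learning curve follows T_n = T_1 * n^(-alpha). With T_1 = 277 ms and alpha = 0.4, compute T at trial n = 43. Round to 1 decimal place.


T_n = 277 * 43^(-0.4)
43^(-0.4) = 0.222133
T_n = 277 * 0.222133
= 61.5 ms


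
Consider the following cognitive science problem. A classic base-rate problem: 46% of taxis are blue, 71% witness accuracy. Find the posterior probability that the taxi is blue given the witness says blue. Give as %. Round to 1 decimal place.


P(blue | says blue) = P(says blue | blue)*P(blue) / [P(says blue | blue)*P(blue) + P(says blue | not blue)*P(not blue)]
Numerator = 0.71 * 0.46 = 0.3266
False identification = 0.29 * 0.54 = 0.1566
P = 0.3266 / (0.3266 + 0.1566)
= 0.3266 / 0.4832
As percentage = 67.6


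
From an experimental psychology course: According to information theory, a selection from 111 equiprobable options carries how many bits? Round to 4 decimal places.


H = log2(n)
H = log2(111)
= 6.7944


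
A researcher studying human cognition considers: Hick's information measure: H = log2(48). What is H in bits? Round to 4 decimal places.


H = log2(n)
H = log2(48)
= 5.5850


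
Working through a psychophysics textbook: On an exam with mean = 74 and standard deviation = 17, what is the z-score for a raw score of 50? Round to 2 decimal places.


z = (X - mu) / sigma
= (50 - 74) / 17
= -24 / 17
= -1.41


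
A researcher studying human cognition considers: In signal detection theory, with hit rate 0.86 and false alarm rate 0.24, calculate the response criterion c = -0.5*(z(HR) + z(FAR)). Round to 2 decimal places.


c = -0.5 * (z(HR) + z(FAR))
z(0.86) = 1.0803
z(0.24) = -0.7063
c = -0.5 * (1.0803 + -0.7063)
= -0.5 * 0.374
= -0.19


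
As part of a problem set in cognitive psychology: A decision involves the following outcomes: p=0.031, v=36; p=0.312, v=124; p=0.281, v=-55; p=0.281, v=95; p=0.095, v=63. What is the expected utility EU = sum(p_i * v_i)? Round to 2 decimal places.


EU = sum(p_i * v_i)
0.031 * 36 = 1.116
0.312 * 124 = 38.688
0.281 * -55 = -15.455
0.281 * 95 = 26.695
0.095 * 63 = 5.985
EU = 1.116 + 38.688 + -15.455 + 26.695 + 5.985
= 57.03


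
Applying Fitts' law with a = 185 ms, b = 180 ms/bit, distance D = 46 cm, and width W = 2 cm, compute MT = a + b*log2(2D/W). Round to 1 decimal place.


MT = 185 + 180 * log2(2*46/2)
2D/W = 46.0
log2(46.0) = 5.5236
MT = 185 + 180 * 5.5236
= 1179.2 ms


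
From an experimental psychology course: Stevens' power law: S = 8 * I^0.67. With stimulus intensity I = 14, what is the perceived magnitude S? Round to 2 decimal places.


S = 8 * 14^0.67
14^0.67 = 5.8601
S = 8 * 5.8601
= 46.88
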